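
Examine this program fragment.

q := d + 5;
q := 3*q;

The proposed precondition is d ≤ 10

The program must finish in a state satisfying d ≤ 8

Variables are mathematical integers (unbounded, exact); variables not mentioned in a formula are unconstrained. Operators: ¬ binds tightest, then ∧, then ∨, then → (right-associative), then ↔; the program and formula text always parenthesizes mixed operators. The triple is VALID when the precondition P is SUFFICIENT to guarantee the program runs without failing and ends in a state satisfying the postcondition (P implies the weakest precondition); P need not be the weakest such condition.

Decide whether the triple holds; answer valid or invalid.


Working backward. After the program, d ≤ 8 must hold.
Before q := 3*q: d ≤ 8
Before q := d + 5: d ≤ 8
The weakest precondition is d ≤ 8.
Check whether d ≤ 10 implies it.
Countermodel: at the initial state d = 9, the precondition holds but the weakest precondition fails.
Answer: invalid


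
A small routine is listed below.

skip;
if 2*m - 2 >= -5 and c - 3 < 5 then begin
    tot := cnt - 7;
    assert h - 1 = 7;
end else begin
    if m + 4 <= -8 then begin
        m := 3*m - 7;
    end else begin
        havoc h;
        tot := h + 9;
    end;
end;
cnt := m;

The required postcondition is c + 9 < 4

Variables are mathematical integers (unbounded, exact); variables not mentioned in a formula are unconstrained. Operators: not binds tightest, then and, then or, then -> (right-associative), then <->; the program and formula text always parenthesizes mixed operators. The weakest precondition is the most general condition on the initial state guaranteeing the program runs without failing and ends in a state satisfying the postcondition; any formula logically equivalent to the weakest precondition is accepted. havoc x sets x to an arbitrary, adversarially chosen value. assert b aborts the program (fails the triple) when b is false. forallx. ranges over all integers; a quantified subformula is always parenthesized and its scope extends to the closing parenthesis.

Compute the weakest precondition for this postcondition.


Working backward. After the program, the postcondition c + 9 < 4 must hold; in canonical form it is c < -5.
Before cnt := m: c < -5
Then branch requires h = 8 and c < -5; else branch requires (m <= -12 -> c < -5) and ((not (m <= -12)) -> c < -5).
Before the if: ((2*m >= -3 and c < 8) -> (h = 8 and c < -5)) and ((not (2*m >= -3 and c < 8)) -> ((m <= -12 -> c < -5) and ((not (m <= -12)) -> c < -5)))
Before skip: ((2*m >= -3 and c < 8) -> (h = 8 and c < -5)) and ((not (2*m >= -3 and c < 8)) -> ((m <= -12 -> c < -5) and ((not (m <= -12)) -> c < -5)))
Answer: WP = ((2*m >= -3 and c < 8) -> (h = 8 and c < -5)) and ((not (2*m >= -3 and c < 8)) -> ((m <= -12 -> c < -5) and ((not (m <= -12)) -> c < -5)))


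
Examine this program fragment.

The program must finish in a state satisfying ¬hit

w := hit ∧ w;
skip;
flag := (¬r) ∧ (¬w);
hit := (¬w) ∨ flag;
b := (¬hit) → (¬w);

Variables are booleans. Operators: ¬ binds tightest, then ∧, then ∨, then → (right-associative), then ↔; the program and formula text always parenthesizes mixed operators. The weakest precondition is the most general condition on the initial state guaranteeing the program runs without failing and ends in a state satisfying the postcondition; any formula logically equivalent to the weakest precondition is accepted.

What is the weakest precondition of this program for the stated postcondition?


Working backward. After the program, ¬hit must hold.
Before b := (¬hit) → (¬w): ¬hit
Before hit := (¬w) ∨ flag: ¬((¬w) ∨ flag)
Before flag := (¬r) ∧ (¬w): ¬((¬w) ∨ ((¬r) ∧ (¬w)))
Before skip: ¬((¬w) ∨ ((¬r) ∧ (¬w)))
Before w := hit ∧ w: ¬((¬(hit ∧ w)) ∨ ((¬r) ∧ (¬(hit ∧ w))))
Answer: WP = ¬((¬(hit ∧ w)) ∨ ((¬r) ∧ (¬(hit ∧ w))))


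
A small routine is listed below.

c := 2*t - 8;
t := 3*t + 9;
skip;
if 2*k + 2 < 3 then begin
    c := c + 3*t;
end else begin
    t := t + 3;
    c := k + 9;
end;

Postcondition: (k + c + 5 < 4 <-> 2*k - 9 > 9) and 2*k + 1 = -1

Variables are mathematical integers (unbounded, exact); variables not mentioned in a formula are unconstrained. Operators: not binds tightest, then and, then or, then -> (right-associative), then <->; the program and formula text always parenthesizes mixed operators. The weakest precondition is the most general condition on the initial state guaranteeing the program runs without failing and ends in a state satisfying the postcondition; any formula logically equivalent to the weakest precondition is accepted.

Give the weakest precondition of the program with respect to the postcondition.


Working backward. After the program, the postcondition (k + c + 5 < 4 <-> 2*k - 9 > 9) and 2*k + 1 = -1 must hold; in canonical form it is (c + k < -1 <-> 2*k > 18) and 2*k = -2.
Then branch requires (c + k + 3*t < -1 <-> 2*k > 18) and 2*k = -2; else branch requires (2*k < -10 <-> 2*k > 18) and 2*k = -2.
Before the if: (2*k < 1 -> ((c + k + 3*t < -1 <-> 2*k > 18) and 2*k = -2)) and ((not (2*k < 1)) -> ((2*k < -10 <-> 2*k > 18) and 2*k = -2))
Before skip: (2*k < 1 -> ((c + k + 3*t < -1 <-> 2*k > 18) and 2*k = -2)) and ((not (2*k < 1)) -> ((2*k < -10 <-> 2*k > 18) and 2*k = -2))
Before t := 3*t + 9: (2*k < 1 -> ((c + k + 9*t < -28 <-> 2*k > 18) and 2*k = -2)) and ((not (2*k < 1)) -> ((2*k < -10 <-> 2*k > 18) and 2*k = -2))
Before c := 2*t - 8: (2*k < 1 -> ((k + 11*t < -20 <-> 2*k > 18) and 2*k = -2)) and ((not (2*k < 1)) -> ((2*k < -10 <-> 2*k > 18) and 2*k = -2))
Answer: WP = (2*k < 1 -> ((k + 11*t < -20 <-> 2*k > 18) and 2*k = -2)) and ((not (2*k < 1)) -> ((2*k < -10 <-> 2*k > 18) and 2*k = -2))


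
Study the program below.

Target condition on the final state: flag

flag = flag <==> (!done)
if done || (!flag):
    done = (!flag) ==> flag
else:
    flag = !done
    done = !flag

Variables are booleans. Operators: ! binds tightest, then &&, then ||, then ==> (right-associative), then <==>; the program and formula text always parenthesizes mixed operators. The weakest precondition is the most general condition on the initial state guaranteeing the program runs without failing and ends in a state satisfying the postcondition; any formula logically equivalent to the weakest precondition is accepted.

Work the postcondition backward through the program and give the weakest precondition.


Working backward. After the program, flag must hold.
Then branch requires flag; else branch requires !done.
Before the if: ((done || (!flag)) ==> flag) && ((!(done || (!flag))) ==> (!done))
Before flag := flag <==> (!done): ((done || (!(flag <==> (!done)))) ==> (flag <==> (!done))) && ((!(done || (!(flag <==> (!done))))) ==> (!done))
Answer: WP = ((done || (!(flag <==> (!done)))) ==> (flag <==> (!done))) && ((!(done || (!(flag <==> (!done))))) ==> (!done))


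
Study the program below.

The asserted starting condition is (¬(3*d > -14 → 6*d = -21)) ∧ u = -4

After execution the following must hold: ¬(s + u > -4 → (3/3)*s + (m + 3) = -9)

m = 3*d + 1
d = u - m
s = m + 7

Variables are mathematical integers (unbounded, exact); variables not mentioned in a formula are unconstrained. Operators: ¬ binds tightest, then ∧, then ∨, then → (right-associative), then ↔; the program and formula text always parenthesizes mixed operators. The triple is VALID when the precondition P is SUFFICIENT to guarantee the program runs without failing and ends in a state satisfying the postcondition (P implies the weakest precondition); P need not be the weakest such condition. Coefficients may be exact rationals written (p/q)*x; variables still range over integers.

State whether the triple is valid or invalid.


Working backward. After the program, the postcondition ¬(s + u > -4 → (3/3)*s + (m + 3) = -9) must hold; in canonical form it is ¬(s + u > -4 → m + s = -12).
Before s := m + 7: ¬(m + u > -11 → 2*m = -19)
Before d := u - m: ¬(m + u > -11 → 2*m = -19)
Before m := 3*d + 1: ¬(3*d + u > -12 → 6*d = -21)
The weakest precondition is ¬(3*d + u > -12 → 6*d = -21).
Check whether (¬(3*d > -14 → 6*d = -21)) ∧ u = -4 implies it.
Countermodel: at the initial state d = -4, u = -4, the precondition holds but the weakest precondition fails.
Answer: invalid


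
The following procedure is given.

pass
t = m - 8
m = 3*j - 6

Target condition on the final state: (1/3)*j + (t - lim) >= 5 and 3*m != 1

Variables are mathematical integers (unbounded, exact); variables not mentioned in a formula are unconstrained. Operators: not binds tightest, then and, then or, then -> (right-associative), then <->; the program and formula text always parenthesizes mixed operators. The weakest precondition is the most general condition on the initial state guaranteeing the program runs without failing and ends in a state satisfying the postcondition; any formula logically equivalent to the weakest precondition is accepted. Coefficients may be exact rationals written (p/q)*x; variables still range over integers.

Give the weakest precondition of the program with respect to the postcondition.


Working backward. After the program, the postcondition (1/3)*j + (t - lim) >= 5 and 3*m != 1 must hold; in canonical form it is (1/3)*j + t >= lim + 5 and 3*m != 1.
Before m := 3*j - 6: (1/3)*j + t >= lim + 5 and 9*j != 19
Before t := m - 8: (1/3)*j + m >= lim + 13 and 9*j != 19
Before skip: (1/3)*j + m >= lim + 13 and 9*j != 19
Answer: WP = (1/3)*j + m >= lim + 13 and 9*j != 19


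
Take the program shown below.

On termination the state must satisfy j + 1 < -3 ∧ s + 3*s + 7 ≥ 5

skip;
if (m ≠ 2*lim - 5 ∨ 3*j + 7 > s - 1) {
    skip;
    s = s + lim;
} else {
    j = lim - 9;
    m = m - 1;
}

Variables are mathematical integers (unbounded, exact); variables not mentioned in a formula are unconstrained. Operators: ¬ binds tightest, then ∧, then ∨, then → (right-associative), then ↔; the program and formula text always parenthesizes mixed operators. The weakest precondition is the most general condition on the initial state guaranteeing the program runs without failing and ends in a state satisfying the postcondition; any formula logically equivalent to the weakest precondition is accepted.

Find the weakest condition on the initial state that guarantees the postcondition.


Working backward. After the program, the postcondition j + 1 < -3 ∧ s + 3*s + 7 ≥ 5 must hold; in canonical form it is j < -4 ∧ 4*s ≥ -2.
Then branch requires j < -4 ∧ 4*lim + 4*s ≥ -2; else branch requires lim < 5 ∧ 4*s ≥ -2.
Before the if: ((m ≠ 2*lim - 5 ∨ 3*j > s - 8) → (j < -4 ∧ 4*lim + 4*s ≥ -2)) ∧ ((¬(m ≠ 2*lim - 5 ∨ 3*j > s - 8)) → (lim < 5 ∧ 4*s ≥ -2))
Before skip: ((m ≠ 2*lim - 5 ∨ 3*j > s - 8) → (j < -4 ∧ 4*lim + 4*s ≥ -2)) ∧ ((¬(m ≠ 2*lim - 5 ∨ 3*j > s - 8)) → (lim < 5 ∧ 4*s ≥ -2))
Answer: WP = ((m ≠ 2*lim - 5 ∨ 3*j > s - 8) → (j < -4 ∧ 4*lim + 4*s ≥ -2)) ∧ ((¬(m ≠ 2*lim - 5 ∨ 3*j > s - 8)) → (lim < 5 ∧ 4*s ≥ -2))


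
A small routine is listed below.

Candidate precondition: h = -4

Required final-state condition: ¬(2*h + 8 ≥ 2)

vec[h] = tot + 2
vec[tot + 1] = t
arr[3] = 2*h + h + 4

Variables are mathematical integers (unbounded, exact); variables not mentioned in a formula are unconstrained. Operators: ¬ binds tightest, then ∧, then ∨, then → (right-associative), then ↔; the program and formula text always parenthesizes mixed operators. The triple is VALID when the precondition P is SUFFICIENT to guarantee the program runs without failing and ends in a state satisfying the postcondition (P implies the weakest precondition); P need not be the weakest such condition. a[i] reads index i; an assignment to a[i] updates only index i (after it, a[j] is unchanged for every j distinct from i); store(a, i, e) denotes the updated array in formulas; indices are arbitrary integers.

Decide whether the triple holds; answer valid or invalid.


Working backward. After the program, the postcondition ¬(2*h + 8 ≥ 2) must hold; in canonical form it is ¬(2*h ≥ -6).
Before arr[3] := 2*h + h + 4: ¬(2*h ≥ -6)
Before vec[tot + 1] := t: ¬(2*h ≥ -6)
Before vec[h] := tot + 2: ¬(2*h ≥ -6)
The weakest precondition is ¬(2*h ≥ -6).
Check whether h = -4 implies it.
Every state satisfying the precondition satisfies the weakest precondition: the implication holds.
Answer: valid


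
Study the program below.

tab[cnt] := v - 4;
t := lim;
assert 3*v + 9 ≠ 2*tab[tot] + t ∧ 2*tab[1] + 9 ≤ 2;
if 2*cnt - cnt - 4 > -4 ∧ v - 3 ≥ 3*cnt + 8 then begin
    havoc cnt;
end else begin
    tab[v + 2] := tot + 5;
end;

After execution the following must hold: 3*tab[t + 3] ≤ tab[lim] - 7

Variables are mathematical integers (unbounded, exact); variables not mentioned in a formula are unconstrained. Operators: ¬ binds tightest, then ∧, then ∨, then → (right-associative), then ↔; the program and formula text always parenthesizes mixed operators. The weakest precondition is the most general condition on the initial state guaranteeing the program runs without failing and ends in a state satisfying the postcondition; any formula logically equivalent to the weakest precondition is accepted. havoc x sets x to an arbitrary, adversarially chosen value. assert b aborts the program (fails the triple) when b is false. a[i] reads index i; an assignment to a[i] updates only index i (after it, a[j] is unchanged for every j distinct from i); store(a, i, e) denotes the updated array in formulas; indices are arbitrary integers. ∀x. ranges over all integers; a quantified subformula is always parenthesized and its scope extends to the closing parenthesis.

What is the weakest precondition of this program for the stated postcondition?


Working backward. After the program, 3*tab[t + 3] ≤ tab[lim] - 7 must hold.
Then branch requires 3*tab[t + 3] ≤ tab[lim] - 7; else branch requires 3*store(tab, v + 2, tot + 5)[t + 3] ≤ store(tab, v + 2, tot + 5)[lim] - 7.
Before the if: ((cnt > 0 ∧ v ≥ 3*cnt + 11) → 3*tab[t + 3] ≤ tab[lim] - 7) ∧ ((¬(cnt > 0 ∧ v ≥ 3*cnt + 11)) → 3*store(tab, v + 2, tot + 5)[t + 3] ≤ store(tab, v + 2, tot + 5)[lim] - 7)
Before assert 3*v + 9 ≠ 2*tab[tot] + t ∧ 2*tab[1] + 9 ≤ 2: 3*v ≠ 2*tab[tot] + t - 9 ∧ 2*tab[1] ≤ -7 ∧ ((cnt > 0 ∧ v ≥ 3*cnt + 11) → 3*tab[t + 3] ≤ tab[lim] - 7) ∧ ((¬(cnt > 0 ∧ v ≥ 3*cnt + 11)) → 3*store(tab, v + 2, tot + 5)[t + 3] ≤ store(tab, v + 2, tot + 5)[lim] - 7)
Before t := lim: 3*v ≠ 2*tab[tot] + lim - 9 ∧ 2*tab[1] ≤ -7 ∧ ((cnt > 0 ∧ v ≥ 3*cnt + 11) → 3*tab[lim + 3] ≤ tab[lim] - 7) ∧ ((¬(cnt > 0 ∧ v ≥ 3*cnt + 11)) → 3*store(tab, v + 2, tot + 5)[lim + 3] ≤ store(tab, v + 2, tot + 5)[lim] - 7)
Before tab[cnt] := v - 4: 3*v ≠ 2*store(tab, cnt, v - 4)[tot] + lim - 9 ∧ 2*store(tab, cnt, v - 4)[1] ≤ -7 ∧ ((cnt > 0 ∧ v ≥ 3*cnt + 11) → 3*store(tab, cnt, v - 4)[lim + 3] ≤ store(tab, cnt, v - 4)[lim] - 7) ∧ ((¬(cnt > 0 ∧ v ≥ 3*cnt + 11)) → 3*store(store(tab, cnt, v - 4), v + 2, tot + 5)[lim + 3] ≤ store(store(tab, cnt, v - 4), v + 2, tot + 5)[lim] - 7)
Answer: WP = 3*v ≠ 2*store(tab, cnt, v - 4)[tot] + lim - 9 ∧ 2*store(tab, cnt, v - 4)[1] ≤ -7 ∧ ((cnt > 0 ∧ v ≥ 3*cnt + 11) → 3*store(tab, cnt, v - 4)[lim + 3] ≤ store(tab, cnt, v - 4)[lim] - 7) ∧ ((¬(cnt > 0 ∧ v ≥ 3*cnt + 11)) → 3*store(store(tab, cnt, v - 4), v + 2, tot + 5)[lim + 3] ≤ store(store(tab, cnt, v - 4), v + 2, tot + 5)[lim] - 7)


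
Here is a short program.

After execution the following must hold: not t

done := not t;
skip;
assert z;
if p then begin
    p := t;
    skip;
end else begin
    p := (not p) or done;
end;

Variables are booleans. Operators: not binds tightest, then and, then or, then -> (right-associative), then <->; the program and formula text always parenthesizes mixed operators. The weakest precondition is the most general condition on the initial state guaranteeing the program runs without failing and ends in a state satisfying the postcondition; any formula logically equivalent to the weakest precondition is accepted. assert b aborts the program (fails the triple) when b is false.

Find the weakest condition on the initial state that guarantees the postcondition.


Working backward. After the program, not t must hold.
Then branch requires not t; else branch requires not t.
Before the if: (p -> (not t)) and ((not p) -> (not t))
Before assert z: z and (p -> (not t)) and ((not p) -> (not t))
Before skip: z and (p -> (not t)) and ((not p) -> (not t))
Before done := not t: z and (p -> (not t)) and ((not p) -> (not t))
Answer: WP = z and (p -> (not t)) and ((not p) -> (not t))


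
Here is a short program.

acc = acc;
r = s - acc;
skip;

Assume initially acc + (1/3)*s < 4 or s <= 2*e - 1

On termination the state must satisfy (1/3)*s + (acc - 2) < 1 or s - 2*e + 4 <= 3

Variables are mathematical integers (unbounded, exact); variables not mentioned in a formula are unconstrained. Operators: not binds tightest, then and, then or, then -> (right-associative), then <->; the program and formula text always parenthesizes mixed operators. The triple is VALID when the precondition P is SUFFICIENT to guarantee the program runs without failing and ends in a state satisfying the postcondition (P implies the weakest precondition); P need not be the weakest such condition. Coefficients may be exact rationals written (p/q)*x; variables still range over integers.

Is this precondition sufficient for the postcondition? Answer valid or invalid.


Working backward. After the program, the postcondition (1/3)*s + (acc - 2) < 1 or s - 2*e + 4 <= 3 must hold; in canonical form it is acc + (1/3)*s < 3 or s <= 2*e - 1.
Before skip: acc + (1/3)*s < 3 or s <= 2*e - 1
Before r := s - acc: acc + (1/3)*s < 3 or s <= 2*e - 1
Before acc := acc: acc + (1/3)*s < 3 or s <= 2*e - 1
The weakest precondition is acc + (1/3)*s < 3 or s <= 2*e - 1.
Check whether acc + (1/3)*s < 4 or s <= 2*e - 1 implies it.
Countermodel: at the initial state acc = 3, e = 0, s = 0, the precondition holds but the weakest precondition fails.
Answer: invalid


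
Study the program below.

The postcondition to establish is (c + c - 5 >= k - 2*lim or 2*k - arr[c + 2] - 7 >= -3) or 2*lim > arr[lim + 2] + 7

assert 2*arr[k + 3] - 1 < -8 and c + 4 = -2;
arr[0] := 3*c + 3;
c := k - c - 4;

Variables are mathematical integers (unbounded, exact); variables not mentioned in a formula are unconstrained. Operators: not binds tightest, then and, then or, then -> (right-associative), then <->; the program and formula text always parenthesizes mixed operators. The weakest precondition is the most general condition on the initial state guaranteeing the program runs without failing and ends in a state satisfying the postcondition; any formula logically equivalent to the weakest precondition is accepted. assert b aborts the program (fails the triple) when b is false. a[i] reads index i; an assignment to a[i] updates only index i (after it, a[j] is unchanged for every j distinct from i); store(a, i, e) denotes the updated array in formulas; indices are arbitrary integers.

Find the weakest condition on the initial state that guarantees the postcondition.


Working backward. After the program, the postcondition (c + c - 5 >= k - 2*lim or 2*k - arr[c + 2] - 7 >= -3) or 2*lim > arr[lim + 2] + 7 must hold; in canonical form it is 2*c + 2*lim >= k + 5 or 2*k >= arr[c + 2] + 4 or 2*lim > arr[lim + 2] + 7.
Before c := k - c - 4: k + 2*lim >= 2*c + 13 or 2*k >= arr[-c + k - 2] + 4 or 2*lim > arr[lim + 2] + 7
Before arr[0] := 3*c + 3: k + 2*lim >= 2*c + 13 or 2*k >= store(arr, 0, 3*c + 3)[-c + k - 2] + 4 or 2*lim > store(arr, 0, 3*c + 3)[lim + 2] + 7
Before assert 2*arr[k + 3] - 1 < -8 and c + 4 = -2: 2*arr[k + 3] < -7 and c = -6 and (k + 2*lim >= 2*c + 13 or 2*k >= store(arr, 0, 3*c + 3)[-c + k - 2] + 4 or 2*lim > store(arr, 0, 3*c + 3)[lim + 2] + 7)
Answer: WP = 2*arr[k + 3] < -7 and c = -6 and (k + 2*lim >= 2*c + 13 or 2*k >= store(arr, 0, 3*c + 3)[-c + k - 2] + 4 or 2*lim > store(arr, 0, 3*c + 3)[lim + 2] + 7)


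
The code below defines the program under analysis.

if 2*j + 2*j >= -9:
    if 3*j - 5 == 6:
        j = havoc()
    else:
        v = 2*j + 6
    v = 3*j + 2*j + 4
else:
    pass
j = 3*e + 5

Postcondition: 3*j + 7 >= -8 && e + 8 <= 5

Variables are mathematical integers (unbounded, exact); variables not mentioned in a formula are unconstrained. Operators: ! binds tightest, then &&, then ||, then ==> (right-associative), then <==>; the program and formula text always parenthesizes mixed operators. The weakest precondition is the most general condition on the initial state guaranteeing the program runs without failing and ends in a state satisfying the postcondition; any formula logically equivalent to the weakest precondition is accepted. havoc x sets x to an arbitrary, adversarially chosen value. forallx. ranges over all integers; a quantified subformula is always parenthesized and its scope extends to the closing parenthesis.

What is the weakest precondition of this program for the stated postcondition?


Working backward. After the program, the postcondition 3*j + 7 >= -8 && e + 8 <= 5 must hold; in canonical form it is 3*j >= -15 && e <= -3.
Before j := 3*e + 5: 9*e >= -30 && e <= -3
Then branch requires (3*j == 11 ==> (9*e >= -30 && e <= -3)) && ((!(3*j == 11)) ==> (9*e >= -30 && e <= -3)); else branch requires 9*e >= -30 && e <= -3.
Before the if: (4*j >= -9 ==> ((3*j == 11 ==> (9*e >= -30 && e <= -3)) && ((!(3*j == 11)) ==> (9*e >= -30 && e <= -3)))) && ((!(4*j >= -9)) ==> (9*e >= -30 && e <= -3))
Answer: WP = (4*j >= -9 ==> ((3*j == 11 ==> (9*e >= -30 && e <= -3)) && ((!(3*j == 11)) ==> (9*e >= -30 && e <= -3)))) && ((!(4*j >= -9)) ==> (9*e >= -30 && e <= -3))


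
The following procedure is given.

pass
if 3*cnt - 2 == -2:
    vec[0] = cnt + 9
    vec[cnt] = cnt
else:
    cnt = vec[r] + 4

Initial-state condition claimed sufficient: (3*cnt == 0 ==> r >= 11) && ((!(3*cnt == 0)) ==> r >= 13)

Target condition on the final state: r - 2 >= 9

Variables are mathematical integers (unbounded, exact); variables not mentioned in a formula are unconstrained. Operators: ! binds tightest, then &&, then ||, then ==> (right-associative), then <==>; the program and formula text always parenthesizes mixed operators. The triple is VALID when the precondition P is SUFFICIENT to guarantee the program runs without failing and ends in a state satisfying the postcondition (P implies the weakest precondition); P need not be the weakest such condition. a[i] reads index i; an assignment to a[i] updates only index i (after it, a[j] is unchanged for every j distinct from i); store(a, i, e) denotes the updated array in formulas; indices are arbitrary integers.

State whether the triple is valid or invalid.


Working backward. After the program, the postcondition r - 2 >= 9 must hold; in canonical form it is r >= 11.
Then branch requires r >= 11; else branch requires r >= 11.
Before the if: (3*cnt == 0 ==> r >= 11) && ((!(3*cnt == 0)) ==> r >= 11)
Before skip: (3*cnt == 0 ==> r >= 11) && ((!(3*cnt == 0)) ==> r >= 11)
The weakest precondition is (3*cnt == 0 ==> r >= 11) && ((!(3*cnt == 0)) ==> r >= 11).
Check whether (3*cnt == 0 ==> r >= 11) && ((!(3*cnt == 0)) ==> r >= 13) implies it.
Every state satisfying the precondition satisfies the weakest precondition: the implication holds.
Answer: valid


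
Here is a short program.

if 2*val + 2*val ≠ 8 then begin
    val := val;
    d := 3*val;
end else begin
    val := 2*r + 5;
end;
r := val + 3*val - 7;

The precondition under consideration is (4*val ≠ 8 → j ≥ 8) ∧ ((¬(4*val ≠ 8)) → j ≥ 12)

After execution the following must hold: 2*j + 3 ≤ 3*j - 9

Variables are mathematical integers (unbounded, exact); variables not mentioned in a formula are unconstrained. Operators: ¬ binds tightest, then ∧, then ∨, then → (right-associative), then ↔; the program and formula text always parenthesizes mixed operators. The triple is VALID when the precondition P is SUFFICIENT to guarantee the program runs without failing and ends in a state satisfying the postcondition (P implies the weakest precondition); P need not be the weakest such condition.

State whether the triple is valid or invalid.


Working backward. After the program, the postcondition 2*j + 3 ≤ 3*j - 9 must hold; in canonical form it is j ≥ 12.
Before r := val + 3*val - 7: j ≥ 12
Then branch requires j ≥ 12; else branch requires j ≥ 12.
Before the if: (4*val ≠ 8 → j ≥ 12) ∧ ((¬(4*val ≠ 8)) → j ≥ 12)
The weakest precondition is (4*val ≠ 8 → j ≥ 12) ∧ ((¬(4*val ≠ 8)) → j ≥ 12).
Check whether (4*val ≠ 8 → j ≥ 8) ∧ ((¬(4*val ≠ 8)) → j ≥ 12) implies it.
Countermodel: at the initial state j = 8, val = 3, the precondition holds but the weakest precondition fails.
Answer: invalid


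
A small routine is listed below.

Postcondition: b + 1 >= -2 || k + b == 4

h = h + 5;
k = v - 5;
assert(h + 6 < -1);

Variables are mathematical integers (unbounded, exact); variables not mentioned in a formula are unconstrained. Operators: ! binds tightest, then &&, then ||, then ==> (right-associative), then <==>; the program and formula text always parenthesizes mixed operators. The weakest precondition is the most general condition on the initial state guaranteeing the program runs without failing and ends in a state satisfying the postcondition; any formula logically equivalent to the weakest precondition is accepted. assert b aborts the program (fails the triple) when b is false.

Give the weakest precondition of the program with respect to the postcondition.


Working backward. After the program, the postcondition b + 1 >= -2 || k + b == 4 must hold; in canonical form it is b >= -3 || b + k == 4.
Before assert h + 6 < -1: h < -7 && (b >= -3 || b + k == 4)
Before k := v - 5: h < -7 && (b >= -3 || b + v == 9)
Before h := h + 5: h < -12 && (b >= -3 || b + v == 9)
Answer: WP = h < -12 && (b >= -3 || b + v == 9)


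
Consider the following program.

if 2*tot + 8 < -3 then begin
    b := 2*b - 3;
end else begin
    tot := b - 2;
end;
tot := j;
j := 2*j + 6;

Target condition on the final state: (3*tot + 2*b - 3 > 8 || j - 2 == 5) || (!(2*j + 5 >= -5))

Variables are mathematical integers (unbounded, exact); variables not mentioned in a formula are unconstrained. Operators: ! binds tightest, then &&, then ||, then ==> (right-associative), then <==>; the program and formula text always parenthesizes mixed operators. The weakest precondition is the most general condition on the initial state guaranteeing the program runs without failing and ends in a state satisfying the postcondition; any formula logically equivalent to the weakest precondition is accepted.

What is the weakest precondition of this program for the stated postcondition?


Working backward. After the program, the postcondition (3*tot + 2*b - 3 > 8 || j - 2 == 5) || (!(2*j + 5 >= -5)) must hold; in canonical form it is 2*b + 3*tot > 11 || j == 7 || (!(2*j >= -10)).
Before j := 2*j + 6: 2*b + 3*tot > 11 || 2*j == 1 || (!(4*j >= -22))
Before tot := j: 2*b + 3*j > 11 || 2*j == 1 || (!(4*j >= -22))
Then branch requires 4*b + 3*j > 17 || 2*j == 1 || (!(4*j >= -22)); else branch requires 2*b + 3*j > 11 || 2*j == 1 || (!(4*j >= -22)).
Before the if: (2*tot < -11 ==> (4*b + 3*j > 17 || 2*j == 1 || (!(4*j >= -22)))) && ((!(2*tot < -11)) ==> (2*b + 3*j > 11 || 2*j == 1 || (!(4*j >= -22))))
Answer: WP = (2*tot < -11 ==> (4*b + 3*j > 17 || 2*j == 1 || (!(4*j >= -22)))) && ((!(2*tot < -11)) ==> (2*b + 3*j > 11 || 2*j == 1 || (!(4*j >= -22))))


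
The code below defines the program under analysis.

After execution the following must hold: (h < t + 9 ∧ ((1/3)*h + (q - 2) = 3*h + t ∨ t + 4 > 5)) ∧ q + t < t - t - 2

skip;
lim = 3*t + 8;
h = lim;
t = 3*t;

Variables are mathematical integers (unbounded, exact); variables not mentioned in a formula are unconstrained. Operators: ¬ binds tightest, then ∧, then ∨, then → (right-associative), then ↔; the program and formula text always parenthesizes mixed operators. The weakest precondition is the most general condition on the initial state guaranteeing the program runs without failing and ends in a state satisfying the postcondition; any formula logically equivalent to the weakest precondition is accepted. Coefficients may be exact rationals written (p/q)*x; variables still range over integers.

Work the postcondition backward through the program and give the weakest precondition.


Working backward. After the program, the postcondition (h < t + 9 ∧ ((1/3)*h + (q - 2) = 3*h + t ∨ t + 4 > 5)) ∧ q + t < t - t - 2 must hold; in canonical form it is h < t + 9 ∧ (q = (8/3)*h + t + 2 ∨ t > 1) ∧ q + t < -2.
Before t := 3*t: h < 3*t + 9 ∧ (q = (8/3)*h + 3*t + 2 ∨ 3*t > 1) ∧ q + 3*t < -2
Before h := lim: lim < 3*t + 9 ∧ (q = (8/3)*lim + 3*t + 2 ∨ 3*t > 1) ∧ q + 3*t < -2
Before lim := 3*t + 8: (q = 11*t + 70/3 ∨ 3*t > 1) ∧ q + 3*t < -2
Before skip: (q = 11*t + 70/3 ∨ 3*t > 1) ∧ q + 3*t < -2
Answer: WP = (q = 11*t + 70/3 ∨ 3*t > 1) ∧ q + 3*t < -2


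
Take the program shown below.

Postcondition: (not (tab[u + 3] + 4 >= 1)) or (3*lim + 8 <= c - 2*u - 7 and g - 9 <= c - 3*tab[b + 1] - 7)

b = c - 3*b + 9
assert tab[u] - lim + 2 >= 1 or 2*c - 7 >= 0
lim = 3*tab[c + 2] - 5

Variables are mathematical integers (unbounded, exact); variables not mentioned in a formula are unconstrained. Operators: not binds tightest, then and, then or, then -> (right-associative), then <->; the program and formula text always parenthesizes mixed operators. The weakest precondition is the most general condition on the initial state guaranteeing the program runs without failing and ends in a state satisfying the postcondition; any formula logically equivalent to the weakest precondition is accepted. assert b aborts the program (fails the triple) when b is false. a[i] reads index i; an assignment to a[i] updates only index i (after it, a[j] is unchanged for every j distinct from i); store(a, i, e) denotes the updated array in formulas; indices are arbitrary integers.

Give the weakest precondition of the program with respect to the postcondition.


Working backward. After the program, the postcondition (not (tab[u + 3] + 4 >= 1)) or (3*lim + 8 <= c - 2*u - 7 and g - 9 <= c - 3*tab[b + 1] - 7) must hold; in canonical form it is (not (tab[u + 3] >= -3)) or (3*lim + 2*u <= c - 15 and 3*tab[b + 1] + g <= c + 2).
Before lim := 3*tab[c + 2] - 5: (not (tab[u + 3] >= -3)) or (9*tab[c + 2] + 2*u <= c and 3*tab[b + 1] + g <= c + 2)
Before assert tab[u] - lim + 2 >= 1 or 2*c - 7 >= 0: (tab[u] >= lim - 1 or 2*c >= 7) and ((not (tab[u + 3] >= -3)) or (9*tab[c + 2] + 2*u <= c and 3*tab[b + 1] + g <= c + 2))
Before b := c - 3*b + 9: (tab[u] >= lim - 1 or 2*c >= 7) and ((not (tab[u + 3] >= -3)) or (9*tab[c + 2] + 2*u <= c and 3*tab[-3*b + c + 10] + g <= c + 2))
Answer: WP = (tab[u] >= lim - 1 or 2*c >= 7) and ((not (tab[u + 3] >= -3)) or (9*tab[c + 2] + 2*u <= c and 3*tab[-3*b + c + 10] + g <= c + 2))


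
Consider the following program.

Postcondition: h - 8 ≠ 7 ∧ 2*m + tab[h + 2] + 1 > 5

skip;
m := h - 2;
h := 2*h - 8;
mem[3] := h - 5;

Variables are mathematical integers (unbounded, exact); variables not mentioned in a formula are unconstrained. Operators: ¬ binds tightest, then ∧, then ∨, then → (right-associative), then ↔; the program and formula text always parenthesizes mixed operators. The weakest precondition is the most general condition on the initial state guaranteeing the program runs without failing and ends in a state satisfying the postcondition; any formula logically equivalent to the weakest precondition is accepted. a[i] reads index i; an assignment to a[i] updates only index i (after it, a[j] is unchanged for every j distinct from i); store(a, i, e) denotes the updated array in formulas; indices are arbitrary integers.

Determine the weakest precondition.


Working backward. After the program, the postcondition h - 8 ≠ 7 ∧ 2*m + tab[h + 2] + 1 > 5 must hold; in canonical form it is h ≠ 15 ∧ tab[h + 2] + 2*m > 4.
Before mem[3] := h - 5: h ≠ 15 ∧ tab[h + 2] + 2*m > 4
Before h := 2*h - 8: 2*h ≠ 23 ∧ tab[2*h - 6] + 2*m > 4
Before m := h - 2: 2*h ≠ 23 ∧ tab[2*h - 6] + 2*h > 8
Before skip: 2*h ≠ 23 ∧ tab[2*h - 6] + 2*h > 8
Answer: WP = 2*h ≠ 23 ∧ tab[2*h - 6] + 2*h > 8


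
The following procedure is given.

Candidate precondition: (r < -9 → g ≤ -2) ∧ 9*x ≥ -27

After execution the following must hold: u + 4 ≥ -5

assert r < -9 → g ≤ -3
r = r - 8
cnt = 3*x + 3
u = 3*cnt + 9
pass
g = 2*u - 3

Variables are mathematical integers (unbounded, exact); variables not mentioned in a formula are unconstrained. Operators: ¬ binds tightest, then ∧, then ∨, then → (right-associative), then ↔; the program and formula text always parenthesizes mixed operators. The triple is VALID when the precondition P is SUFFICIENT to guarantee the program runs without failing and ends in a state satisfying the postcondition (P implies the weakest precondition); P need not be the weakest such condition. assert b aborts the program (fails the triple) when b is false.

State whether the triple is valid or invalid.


Working backward. After the program, the postcondition u + 4 ≥ -5 must hold; in canonical form it is u ≥ -9.
Before g := 2*u - 3: u ≥ -9
Before skip: u ≥ -9
Before u := 3*cnt + 9: 3*cnt ≥ -18
Before cnt := 3*x + 3: 9*x ≥ -27
Before r := r - 8: 9*x ≥ -27
Before assert r < -9 → g ≤ -3: (r < -9 → g ≤ -3) ∧ 9*x ≥ -27
The weakest precondition is (r < -9 → g ≤ -3) ∧ 9*x ≥ -27.
Check whether (r < -9 → g ≤ -2) ∧ 9*x ≥ -27 implies it.
Countermodel: at the initial state g = -2, r = -10, x = -3, the precondition holds but the weakest precondition fails.
Answer: invalid


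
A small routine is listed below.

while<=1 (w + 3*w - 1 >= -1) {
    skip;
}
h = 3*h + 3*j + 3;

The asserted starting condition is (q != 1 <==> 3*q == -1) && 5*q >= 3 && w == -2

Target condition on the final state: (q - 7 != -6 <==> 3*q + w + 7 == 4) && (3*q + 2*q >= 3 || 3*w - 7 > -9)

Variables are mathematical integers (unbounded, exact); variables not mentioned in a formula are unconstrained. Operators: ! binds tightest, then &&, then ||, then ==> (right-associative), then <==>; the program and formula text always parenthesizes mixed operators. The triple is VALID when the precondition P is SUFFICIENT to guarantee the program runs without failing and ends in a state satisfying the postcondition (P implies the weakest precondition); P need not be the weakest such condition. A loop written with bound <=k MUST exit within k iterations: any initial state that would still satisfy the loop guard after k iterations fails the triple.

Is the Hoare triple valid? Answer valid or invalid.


Working backward. After the program, the postcondition (q - 7 != -6 <==> 3*q + w + 7 == 4) && (3*q + 2*q >= 3 || 3*w - 7 > -9) must hold; in canonical form it is (q != 1 <==> 3*q + w == -3) && (5*q >= 3 || 3*w > -2).
Before h := 3*h + 3*j + 3: (q != 1 <==> 3*q + w == -3) && (5*q >= 3 || 3*w > -2)
Before the loop (bound <=1), unroll the exhaustion recursion (WP_0 = exit-now case; WP_j = one more guarded iteration, up to j = 1):
  WP_0: (!(4*w >= 0)) && (q != 1 <==> 3*q + w == -3) && (5*q >= 3 || 3*w > -2)
  WP_1: (4*w >= 0 ==> ((!(4*w >= 0)) && (q != 1 <==> 3*q + w == -3) && (5*q >= 3 || 3*w > -2))) && ((!(4*w >= 0)) ==> ((q != 1 <==> 3*q + w == -3) && (5*q >= 3 || 3*w > -2)))
So before the loop: (4*w >= 0 ==> ((!(4*w >= 0)) && (q != 1 <==> 3*q + w == -3) && (5*q >= 3 || 3*w > -2))) && ((!(4*w >= 0)) ==> ((q != 1 <==> 3*q + w == -3) && (5*q >= 3 || 3*w > -2)))
The weakest precondition is (4*w >= 0 ==> ((!(4*w >= 0)) && (q != 1 <==> 3*q + w == -3) && (5*q >= 3 || 3*w > -2))) && ((!(4*w >= 0)) ==> ((q != 1 <==> 3*q + w == -3) && (5*q >= 3 || 3*w > -2))).
Check whether (q != 1 <==> 3*q == -1) && 5*q >= 3 && w == -2 implies it.
Every state satisfying the precondition satisfies the weakest precondition: the implication holds.
Answer: valid


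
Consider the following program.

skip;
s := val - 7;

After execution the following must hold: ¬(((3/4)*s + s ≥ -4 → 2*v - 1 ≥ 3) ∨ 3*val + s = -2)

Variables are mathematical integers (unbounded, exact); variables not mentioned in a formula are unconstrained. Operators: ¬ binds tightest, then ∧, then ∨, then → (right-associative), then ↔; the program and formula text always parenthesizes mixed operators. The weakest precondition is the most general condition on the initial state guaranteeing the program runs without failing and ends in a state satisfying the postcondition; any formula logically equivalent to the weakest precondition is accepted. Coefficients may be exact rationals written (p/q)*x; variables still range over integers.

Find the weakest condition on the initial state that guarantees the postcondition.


Working backward. After the program, the postcondition ¬(((3/4)*s + s ≥ -4 → 2*v - 1 ≥ 3) ∨ 3*val + s = -2) must hold; in canonical form it is ¬(((7/4)*s ≥ -4 → 2*v ≥ 4) ∨ s + 3*val = -2).
Before s := val - 7: ¬(((7/4)*val ≥ 33/4 → 2*v ≥ 4) ∨ 4*val = 5)
Before skip: ¬(((7/4)*val ≥ 33/4 → 2*v ≥ 4) ∨ 4*val = 5)
Answer: WP = ¬(((7/4)*val ≥ 33/4 → 2*v ≥ 4) ∨ 4*val = 5)


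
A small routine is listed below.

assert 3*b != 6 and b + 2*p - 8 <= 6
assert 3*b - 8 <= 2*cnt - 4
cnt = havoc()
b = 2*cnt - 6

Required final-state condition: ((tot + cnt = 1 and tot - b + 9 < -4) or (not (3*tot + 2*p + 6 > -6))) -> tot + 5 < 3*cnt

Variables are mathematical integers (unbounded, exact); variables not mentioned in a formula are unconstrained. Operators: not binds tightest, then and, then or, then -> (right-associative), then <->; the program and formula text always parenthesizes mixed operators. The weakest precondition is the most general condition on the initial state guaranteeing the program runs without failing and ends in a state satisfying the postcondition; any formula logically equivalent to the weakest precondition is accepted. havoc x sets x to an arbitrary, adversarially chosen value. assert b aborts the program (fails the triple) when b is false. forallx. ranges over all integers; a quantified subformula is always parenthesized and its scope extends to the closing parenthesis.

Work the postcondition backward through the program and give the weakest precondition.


Working backward. After the program, the postcondition ((tot + cnt = 1 and tot - b + 9 < -4) or (not (3*tot + 2*p + 6 > -6))) -> tot + 5 < 3*cnt must hold; in canonical form it is ((cnt + tot = 1 and tot < b - 13) or (not (2*p + 3*tot > -12))) -> tot < 3*cnt - 5.
Before b := 2*cnt - 6: ((cnt + tot = 1 and tot < 2*cnt - 19) or (not (2*p + 3*tot > -12))) -> tot < 3*cnt - 5
Before havoc cnt: forall cnt_1. (((cnt_1 + tot = 1 and tot < 2*cnt_1 - 19) or (not (2*p + 3*tot > -12))) -> tot < 3*cnt_1 - 5)
Before assert 3*b - 8 <= 2*cnt - 4: 3*b <= 2*cnt + 4 and (forall cnt_1. (((cnt_1 + tot = 1 and tot < 2*cnt_1 - 19) or (not (2*p + 3*tot > -12))) -> tot < 3*cnt_1 - 5))
Before assert 3*b != 6 and b + 2*p - 8 <= 6: 3*b != 6 and b + 2*p <= 14 and 3*b <= 2*cnt + 4 and (forall cnt_1. (((cnt_1 + tot = 1 and tot < 2*cnt_1 - 19) or (not (2*p + 3*tot > -12))) -> tot < 3*cnt_1 - 5))
Answer: WP = 3*b != 6 and b + 2*p <= 14 and 3*b <= 2*cnt + 4 and (forall cnt_1. (((cnt_1 + tot = 1 and tot < 2*cnt_1 - 19) or (not (2*p + 3*tot > -12))) -> tot < 3*cnt_1 - 5))


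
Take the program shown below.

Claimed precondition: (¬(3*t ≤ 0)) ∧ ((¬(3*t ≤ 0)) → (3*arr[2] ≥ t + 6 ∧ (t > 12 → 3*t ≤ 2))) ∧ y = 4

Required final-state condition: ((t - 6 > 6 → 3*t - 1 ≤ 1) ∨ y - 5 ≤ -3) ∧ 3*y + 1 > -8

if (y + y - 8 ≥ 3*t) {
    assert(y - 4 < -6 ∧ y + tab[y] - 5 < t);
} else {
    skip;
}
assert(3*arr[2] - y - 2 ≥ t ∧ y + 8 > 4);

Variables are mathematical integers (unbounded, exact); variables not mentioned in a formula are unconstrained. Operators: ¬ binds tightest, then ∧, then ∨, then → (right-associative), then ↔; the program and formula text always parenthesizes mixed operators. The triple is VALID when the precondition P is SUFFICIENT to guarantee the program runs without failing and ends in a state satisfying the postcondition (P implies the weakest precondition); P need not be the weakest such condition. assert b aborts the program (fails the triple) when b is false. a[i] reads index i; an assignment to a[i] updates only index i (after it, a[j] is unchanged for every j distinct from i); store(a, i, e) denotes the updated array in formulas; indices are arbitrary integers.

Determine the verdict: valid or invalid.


Working backward. After the program, the postcondition ((t - 6 > 6 → 3*t - 1 ≤ 1) ∨ y - 5 ≤ -3) ∧ 3*y + 1 > -8 must hold; in canonical form it is ((t > 12 → 3*t ≤ 2) ∨ y ≤ 2) ∧ 3*y > -9.
Before assert 3*arr[2] - y - 2 ≥ t ∧ y + 8 > 4: 3*arr[2] ≥ t + y + 2 ∧ y > -4 ∧ ((t > 12 → 3*t ≤ 2) ∨ y ≤ 2) ∧ 3*y > -9
Then branch requires y < -2 ∧ tab[y] + y < t + 5 ∧ 3*arr[2] ≥ t + y + 2 ∧ y > -4 ∧ ((t > 12 → 3*t ≤ 2) ∨ y ≤ 2) ∧ 3*y > -9; else branch requires 3*arr[2] ≥ t + y + 2 ∧ y > -4 ∧ ((t > 12 → 3*t ≤ 2) ∨ y ≤ 2) ∧ 3*y > -9.
Before the if: (2*y ≥ 3*t + 8 → (y < -2 ∧ tab[y] + y < t + 5 ∧ 3*arr[2] ≥ t + y + 2 ∧ y > -4 ∧ ((t > 12 → 3*t ≤ 2) ∨ y ≤ 2) ∧ 3*y > -9)) ∧ ((¬(2*y ≥ 3*t + 8)) → (3*arr[2] ≥ t + y + 2 ∧ y > -4 ∧ ((t > 12 → 3*t ≤ 2) ∨ y ≤ 2) ∧ 3*y > -9))
The weakest precondition is (2*y ≥ 3*t + 8 → (y < -2 ∧ tab[y] + y < t + 5 ∧ 3*arr[2] ≥ t + y + 2 ∧ y > -4 ∧ ((t > 12 → 3*t ≤ 2) ∨ y ≤ 2) ∧ 3*y > -9)) ∧ ((¬(2*y ≥ 3*t + 8)) → (3*arr[2] ≥ t + y + 2 ∧ y > -4 ∧ ((t > 12 → 3*t ≤ 2) ∨ y ≤ 2) ∧ 3*y > -9)).
Check whether (¬(3*t ≤ 0)) ∧ ((¬(3*t ≤ 0)) → (3*arr[2] ≥ t + 6 ∧ (t > 12 → 3*t ≤ 2))) ∧ y = 4 implies it.
Every state satisfying the precondition satisfies the weakest precondition: the implication holds.
Answer: valid
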